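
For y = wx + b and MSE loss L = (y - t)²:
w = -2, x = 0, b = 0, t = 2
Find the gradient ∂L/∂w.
∂L/∂w = 0

y = wx + b = (-2)(0) + 0 = 0
∂L/∂y = 2(y - t) = 2(0 - 2) = -4
∂y/∂w = x = 0
∂L/∂w = ∂L/∂y · ∂y/∂w = -4 × 0 = 0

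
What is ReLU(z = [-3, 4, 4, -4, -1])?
h = [0, 4, 4, 0, 0]

ReLU applied element-wise: max(0,-3)=0, max(0,4)=4, max(0,4)=4, max(0,-4)=0, max(0,-1)=0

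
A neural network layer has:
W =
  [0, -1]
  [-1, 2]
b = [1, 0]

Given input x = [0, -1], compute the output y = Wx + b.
y = [2, -2]

Wx = [0×0 + -1×-1, -1×0 + 2×-1]
   = [1, -2]
y = Wx + b = [1 + 1, -2 + 0] = [2, -2]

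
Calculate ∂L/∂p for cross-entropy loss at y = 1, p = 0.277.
∂L/∂p = -3.61

∂L/∂p = -y/p + (1-y)/(1-p) = -1/0.277 + 0 = -3.61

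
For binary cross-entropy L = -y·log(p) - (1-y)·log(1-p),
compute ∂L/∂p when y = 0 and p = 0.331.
∂L/∂p = 1.495

∂L/∂p = -y/p + (1-y)/(1-p) = 0 + 1/0.669 = 1.495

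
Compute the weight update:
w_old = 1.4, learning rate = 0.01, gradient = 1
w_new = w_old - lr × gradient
w_new = 1.39

w_new = w - η·∂L/∂w = 1.4 - 0.01×(1) = 1.4 - (0.01) = 1.39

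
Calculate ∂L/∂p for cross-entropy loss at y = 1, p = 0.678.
∂L/∂p = -1.475

∂L/∂p = -y/p + (1-y)/(1-p) = -1/0.678 + 0 = -1.475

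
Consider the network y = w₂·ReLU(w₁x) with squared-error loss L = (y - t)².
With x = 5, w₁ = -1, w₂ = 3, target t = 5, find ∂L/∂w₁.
∂L/∂w₁ = 0

Forward pass:
z = w₁x = -1×5 = -5
h = ReLU(-5) = 0
y = w₂h = 3×0 = 0

Backward pass:
∂L/∂y = 2(y - t) = 2(0 - 5) = -10
∂y/∂h = w₂ = 3
∂h/∂z = 0 (ReLU derivative)
∂z/∂w₁ = x = 5

∂L/∂w₁ = -10 × 3 × 0 × 5 = 0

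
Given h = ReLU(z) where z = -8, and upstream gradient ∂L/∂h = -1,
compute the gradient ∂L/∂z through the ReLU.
∂L/∂z = 0

h = ReLU(-8) = 0
Since z < 0: ∂h/∂z = 0
∂L/∂z = ∂L/∂h · ∂h/∂z = -1 × 0 = 0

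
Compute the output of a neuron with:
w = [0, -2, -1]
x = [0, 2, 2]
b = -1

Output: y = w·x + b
y = -7

y = (0)(0) + (-2)(2) + (-1)(2) + -1 = -7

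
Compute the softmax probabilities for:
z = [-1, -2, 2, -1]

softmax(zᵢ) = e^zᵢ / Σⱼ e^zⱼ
p = [0.0445, 0.0164, 0.8945, 0.0445]

exp(z) = [0.3679, 0.1353, 7.389, 0.3679]
Sum = 8.26
p = [0.0445, 0.0164, 0.8945, 0.0445]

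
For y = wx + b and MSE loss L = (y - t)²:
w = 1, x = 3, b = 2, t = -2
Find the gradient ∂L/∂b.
∂L/∂b = 14

y = wx + b = (1)(3) + 2 = 5
∂L/∂y = 2(y - t) = 2(5 - -2) = 14
∂y/∂b = 1
∂L/∂b = ∂L/∂y · ∂y/∂b = 14 × 1 = 14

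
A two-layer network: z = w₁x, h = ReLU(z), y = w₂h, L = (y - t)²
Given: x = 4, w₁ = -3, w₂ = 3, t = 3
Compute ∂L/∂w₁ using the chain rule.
∂L/∂w₁ = 0

Forward pass:
z = w₁x = -3×4 = -12
h = ReLU(-12) = 0
y = w₂h = 3×0 = 0

Backward pass:
∂L/∂y = 2(y - t) = 2(0 - 3) = -6
∂y/∂h = w₂ = 3
∂h/∂z = 0 (ReLU derivative)
∂z/∂w₁ = x = 4

∂L/∂w₁ = -6 × 3 × 0 × 4 = 0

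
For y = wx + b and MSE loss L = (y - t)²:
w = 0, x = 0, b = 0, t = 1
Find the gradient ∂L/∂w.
∂L/∂w = 0

y = wx + b = (0)(0) + 0 = 0
∂L/∂y = 2(y - t) = 2(0 - 1) = -2
∂y/∂w = x = 0
∂L/∂w = ∂L/∂y · ∂y/∂w = -2 × 0 = 0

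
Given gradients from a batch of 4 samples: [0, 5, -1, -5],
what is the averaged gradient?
Average gradient = -0.25

Average = (1/4)(0 + 5 + -1 + -5) = -1/4 = -0.25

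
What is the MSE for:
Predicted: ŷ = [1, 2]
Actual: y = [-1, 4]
MSE = 4

MSE = (1/2)((1--1)² + (2-4)²) = (1/2)(4 + 4) = 4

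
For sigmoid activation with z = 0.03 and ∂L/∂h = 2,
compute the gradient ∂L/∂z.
∂L/∂z = 0.4999

σ(0.03) = 0.5075
σ'(0.03) = σ(0.03)(1 - σ(0.03)) = 0.5075 × 0.4925 = 0.2499
∂L/∂z = ∂L/∂h · σ'(z) = 2 × 0.2499 = 0.4999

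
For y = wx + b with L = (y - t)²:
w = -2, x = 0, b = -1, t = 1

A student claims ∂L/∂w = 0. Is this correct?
Correct

y = (-2)(0) + -1 = -1
∂L/∂y = 2(y - t) = 2(-1 - 1) = -4
∂y/∂w = x = 0
∂L/∂w = -4 × 0 = 0

Claimed value: 0
Correct: The correct gradient is 0.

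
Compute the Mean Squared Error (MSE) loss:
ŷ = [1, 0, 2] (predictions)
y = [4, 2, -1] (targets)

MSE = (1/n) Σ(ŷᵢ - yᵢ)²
MSE = 7.333

MSE = (1/3)((1-4)² + (0-2)² + (2--1)²) = (1/3)(9 + 4 + 9) = 7.333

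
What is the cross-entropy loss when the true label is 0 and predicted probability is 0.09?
L = 0.09431

L = -0·log(0.09) - 1·log(0.91) = -log(0.91) = 0.09431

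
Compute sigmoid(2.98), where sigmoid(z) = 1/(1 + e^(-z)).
0.9517

sigmoid(2.98) = 1/(1 + e^(-2.98)) = 1/(1 + 0.05079) = 0.9517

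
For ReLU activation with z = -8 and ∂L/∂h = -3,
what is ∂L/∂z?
∂L/∂z = 0

h = ReLU(-8) = 0
Since z < 0: ∂h/∂z = 0
∂L/∂z = ∂L/∂h · ∂h/∂z = -3 × 0 = 0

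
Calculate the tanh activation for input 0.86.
0.6963

tanh(0.86) = (e^(0.86) - e^(-0.86))/(e^(0.86) + e^(-0.86)) = 0.6963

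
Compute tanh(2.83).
0.9931

tanh(2.83) = (e^(2.83) - e^(-2.83))/(e^(2.83) + e^(-2.83)) = 0.9931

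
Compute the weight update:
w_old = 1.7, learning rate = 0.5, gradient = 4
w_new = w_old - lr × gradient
w_new = -0.3

w_new = w - η·∂L/∂w = 1.7 - 0.5×(4) = 1.7 - (2) = -0.3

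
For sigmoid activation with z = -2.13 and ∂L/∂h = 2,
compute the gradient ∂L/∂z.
∂L/∂z = 0.1899

σ(-2.13) = 0.1062
σ'(-2.13) = σ(-2.13)(1 - σ(-2.13)) = 0.1062 × 0.8938 = 0.09493
∂L/∂z = ∂L/∂h · σ'(z) = 2 × 0.09493 = 0.1899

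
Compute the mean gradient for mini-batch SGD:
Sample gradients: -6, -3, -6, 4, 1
Average gradient = -2

Average = (1/5)(-6 + -3 + -6 + 4 + 1) = -10/5 = -2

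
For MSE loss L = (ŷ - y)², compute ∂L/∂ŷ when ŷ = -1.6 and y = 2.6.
∂L/∂ŷ = -8.4

∂L/∂ŷ = 2(ŷ - y) = 2(-1.6 - 2.6) = 2(-4.2) = -8.4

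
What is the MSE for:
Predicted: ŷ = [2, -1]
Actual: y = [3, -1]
MSE = 0.5

MSE = (1/2)((2-3)² + (-1--1)²) = (1/2)(1 + 0) = 0.5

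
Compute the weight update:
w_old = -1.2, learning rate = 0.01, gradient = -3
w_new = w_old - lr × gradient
w_new = -1.17

w_new = w - η·∂L/∂w = -1.2 - 0.01×(-3) = -1.2 - (-0.03) = -1.17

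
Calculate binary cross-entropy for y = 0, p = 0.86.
L = 1.966

L = -0·log(0.86) - 1·log(0.14) = -log(0.14) = 1.966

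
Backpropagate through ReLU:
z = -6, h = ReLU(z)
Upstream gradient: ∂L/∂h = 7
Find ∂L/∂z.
∂L/∂z = 0

h = ReLU(-6) = 0
Since z < 0: ∂h/∂z = 0
∂L/∂z = ∂L/∂h · ∂h/∂z = 7 × 0 = 0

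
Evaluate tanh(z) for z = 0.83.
0.6805

tanh(0.83) = (e^(0.83) - e^(-0.83))/(e^(0.83) + e^(-0.83)) = 0.6805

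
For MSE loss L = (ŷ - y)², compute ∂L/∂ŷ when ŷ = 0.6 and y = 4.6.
∂L/∂ŷ = -8.0

∂L/∂ŷ = 2(ŷ - y) = 2(0.6 - 4.6) = 2(-4.0) = -8.0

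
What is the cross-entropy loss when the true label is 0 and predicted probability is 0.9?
L = 2.303

L = -0·log(0.9) - 1·log(0.1) = -log(0.1) = 2.303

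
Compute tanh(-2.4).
-0.9837

tanh(-2.4) = (e^(-2.4) - e^(2.4))/(e^(-2.4) + e^(2.4)) = -0.9837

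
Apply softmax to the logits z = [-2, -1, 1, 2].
p = [0.0128, 0.0347, 0.2562, 0.6964]

exp(z) = [0.1353, 0.3679, 2.718, 7.389]
Sum = 10.61
p = [0.0128, 0.0347, 0.2562, 0.6964]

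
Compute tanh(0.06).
0.05993

tanh(0.06) = (e^(0.06) - e^(-0.06))/(e^(0.06) + e^(-0.06)) = 0.05993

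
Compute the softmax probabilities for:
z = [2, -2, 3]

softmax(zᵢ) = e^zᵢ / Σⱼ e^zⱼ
p = [0.2676, 0.0049, 0.7275]

exp(z) = [7.389, 0.1353, 20.09]
Sum = 27.61
p = [0.2676, 0.0049, 0.7275]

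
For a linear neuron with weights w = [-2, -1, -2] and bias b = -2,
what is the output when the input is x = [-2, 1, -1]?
y = 3

y = (-2)(-2) + (-1)(1) + (-2)(-1) + -2 = 3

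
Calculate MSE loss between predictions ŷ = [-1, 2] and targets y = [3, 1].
MSE = 8.5

MSE = (1/2)((-1-3)² + (2-1)²) = (1/2)(16 + 1) = 8.5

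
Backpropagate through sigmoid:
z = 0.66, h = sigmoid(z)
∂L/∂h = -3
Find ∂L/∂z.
∂L/∂z = -0.6739

σ(0.66) = 0.6593
σ'(0.66) = σ(0.66)(1 - σ(0.66)) = 0.6593 × 0.3407 = 0.2246
∂L/∂z = ∂L/∂h · σ'(z) = -3 × 0.2246 = -0.6739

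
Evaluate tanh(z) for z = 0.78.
0.6527

tanh(0.78) = (e^(0.78) - e^(-0.78))/(e^(0.78) + e^(-0.78)) = 0.6527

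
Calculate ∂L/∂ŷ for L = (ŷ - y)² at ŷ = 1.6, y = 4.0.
∂L/∂ŷ = -4.8

∂L/∂ŷ = 2(ŷ - y) = 2(1.6 - 4.0) = 2(-2.4) = -4.8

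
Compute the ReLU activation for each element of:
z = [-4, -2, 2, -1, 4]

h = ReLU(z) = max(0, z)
h = [0, 0, 2, 0, 4]

ReLU applied element-wise: max(0,-4)=0, max(0,-2)=0, max(0,2)=2, max(0,-1)=0, max(0,4)=4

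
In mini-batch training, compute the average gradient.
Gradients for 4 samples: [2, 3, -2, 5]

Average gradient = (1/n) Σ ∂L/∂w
Average gradient = 2

Average = (1/4)(2 + 3 + -2 + 5) = 8/4 = 2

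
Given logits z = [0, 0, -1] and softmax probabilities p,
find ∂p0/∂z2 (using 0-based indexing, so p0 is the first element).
∂p0/∂z2 = -0.06561

p = softmax(z) = [0.4223, 0.4223, 0.1554]
p0 = 0.4223, p2 = 0.1554

∂p0/∂z2 = -p0 × p2 = -0.4223 × 0.1554 = -0.06561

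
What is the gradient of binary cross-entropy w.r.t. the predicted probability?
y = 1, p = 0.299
∂L/∂p = -3.344

∂L/∂p = -y/p + (1-y)/(1-p) = -1/0.299 + 0 = -3.344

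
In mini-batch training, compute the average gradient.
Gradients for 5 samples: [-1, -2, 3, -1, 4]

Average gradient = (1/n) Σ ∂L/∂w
Average gradient = 0.6

Average = (1/5)(-1 + -2 + 3 + -1 + 4) = 3/5 = 0.6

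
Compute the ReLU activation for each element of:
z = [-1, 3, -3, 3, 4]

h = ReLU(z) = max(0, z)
h = [0, 3, 0, 3, 4]

ReLU applied element-wise: max(0,-1)=0, max(0,3)=3, max(0,-3)=0, max(0,3)=3, max(0,4)=4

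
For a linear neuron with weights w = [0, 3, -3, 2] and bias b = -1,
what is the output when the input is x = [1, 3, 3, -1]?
y = -3

y = (0)(1) + (3)(3) + (-3)(3) + (2)(-1) + -1 = -3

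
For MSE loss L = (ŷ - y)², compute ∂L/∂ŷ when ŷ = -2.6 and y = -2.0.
∂L/∂ŷ = -1.2

∂L/∂ŷ = 2(ŷ - y) = 2(-2.6 - -2.0) = 2(-0.6) = -1.2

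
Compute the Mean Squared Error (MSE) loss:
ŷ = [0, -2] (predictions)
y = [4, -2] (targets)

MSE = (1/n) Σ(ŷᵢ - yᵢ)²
MSE = 8

MSE = (1/2)((0-4)² + (-2--2)²) = (1/2)(16 + 0) = 8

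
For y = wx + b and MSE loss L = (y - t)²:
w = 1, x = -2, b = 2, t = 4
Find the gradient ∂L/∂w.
∂L/∂w = 16

y = wx + b = (1)(-2) + 2 = 0
∂L/∂y = 2(y - t) = 2(0 - 4) = -8
∂y/∂w = x = -2
∂L/∂w = ∂L/∂y · ∂y/∂w = -8 × -2 = 16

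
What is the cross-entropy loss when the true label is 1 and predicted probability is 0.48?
L = 0.734

L = -1·log(0.48) - 0·log(0.52) = -log(0.48) = 0.734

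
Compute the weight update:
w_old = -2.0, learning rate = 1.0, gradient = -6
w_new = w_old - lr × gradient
w_new = 4

w_new = w - η·∂L/∂w = -2.0 - 1.0×(-6) = -2.0 - (-6) = 4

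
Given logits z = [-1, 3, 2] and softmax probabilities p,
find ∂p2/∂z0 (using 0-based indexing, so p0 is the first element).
∂p2/∂z0 = -0.003507

p = softmax(z) = [0.01321, 0.7214, 0.2654]
p2 = 0.2654, p0 = 0.01321

∂p2/∂z0 = -p2 × p0 = -0.2654 × 0.01321 = -0.003507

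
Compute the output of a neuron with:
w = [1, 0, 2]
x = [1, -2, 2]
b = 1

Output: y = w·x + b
y = 6

y = (1)(1) + (0)(-2) + (2)(2) + 1 = 6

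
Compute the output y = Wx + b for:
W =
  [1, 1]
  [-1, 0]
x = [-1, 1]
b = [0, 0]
y = [0, 1]

Wx = [1×-1 + 1×1, -1×-1 + 0×1]
   = [0, 1]
y = Wx + b = [0 + 0, 1 + 0] = [0, 1]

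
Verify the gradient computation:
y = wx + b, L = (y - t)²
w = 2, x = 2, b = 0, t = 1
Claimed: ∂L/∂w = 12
Correct

y = (2)(2) + 0 = 4
∂L/∂y = 2(y - t) = 2(4 - 1) = 6
∂y/∂w = x = 2
∂L/∂w = 6 × 2 = 12

Claimed value: 12
Correct: The correct gradient is 12.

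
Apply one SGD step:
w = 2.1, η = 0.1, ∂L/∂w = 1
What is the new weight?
w_new = 2

w_new = w - η·∂L/∂w = 2.1 - 0.1×(1) = 2.1 - (0.1) = 2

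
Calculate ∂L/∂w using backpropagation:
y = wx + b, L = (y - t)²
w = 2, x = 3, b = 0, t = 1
∂L/∂w = 30

y = wx + b = (2)(3) + 0 = 6
∂L/∂y = 2(y - t) = 2(6 - 1) = 10
∂y/∂w = x = 3
∂L/∂w = ∂L/∂y · ∂y/∂w = 10 × 3 = 30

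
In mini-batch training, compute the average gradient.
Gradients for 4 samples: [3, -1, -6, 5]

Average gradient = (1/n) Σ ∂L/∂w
Average gradient = 0.25

Average = (1/4)(3 + -1 + -6 + 5) = 1/4 = 0.25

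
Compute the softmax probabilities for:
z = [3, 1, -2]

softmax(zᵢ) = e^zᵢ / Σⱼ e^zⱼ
p = [0.8756, 0.1185, 0.0059]

exp(z) = [20.09, 2.718, 0.1353]
Sum = 22.94
p = [0.8756, 0.1185, 0.0059]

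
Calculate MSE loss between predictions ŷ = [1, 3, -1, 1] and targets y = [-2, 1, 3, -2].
MSE = 9.5

MSE = (1/4)((1--2)² + (3-1)² + (-1-3)² + (1--2)²) = (1/4)(9 + 4 + 16 + 9) = 9.5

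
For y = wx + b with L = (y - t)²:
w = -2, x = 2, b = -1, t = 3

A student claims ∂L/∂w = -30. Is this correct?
Incorrect

y = (-2)(2) + -1 = -5
∂L/∂y = 2(y - t) = 2(-5 - 3) = -16
∂y/∂w = x = 2
∂L/∂w = -16 × 2 = -32

Claimed value: -30
Incorrect: The correct gradient is -32.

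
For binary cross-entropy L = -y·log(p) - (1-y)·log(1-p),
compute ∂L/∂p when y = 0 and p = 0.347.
∂L/∂p = 1.531

∂L/∂p = -y/p + (1-y)/(1-p) = 0 + 1/0.653 = 1.531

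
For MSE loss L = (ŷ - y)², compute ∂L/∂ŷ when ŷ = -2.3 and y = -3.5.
∂L/∂ŷ = 2.4

∂L/∂ŷ = 2(ŷ - y) = 2(-2.3 - -3.5) = 2(1.2) = 2.4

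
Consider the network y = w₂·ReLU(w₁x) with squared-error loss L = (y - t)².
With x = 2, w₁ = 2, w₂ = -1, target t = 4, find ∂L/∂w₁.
∂L/∂w₁ = 32

Forward pass:
z = w₁x = 2×2 = 4
h = ReLU(4) = 4
y = w₂h = -1×4 = -4

Backward pass:
∂L/∂y = 2(y - t) = 2(-4 - 4) = -16
∂y/∂h = w₂ = -1
∂h/∂z = 1 (ReLU derivative)
∂z/∂w₁ = x = 2

∂L/∂w₁ = -16 × -1 × 1 × 2 = 32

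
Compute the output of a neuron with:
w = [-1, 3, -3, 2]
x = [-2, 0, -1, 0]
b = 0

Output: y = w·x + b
y = 5

y = (-1)(-2) + (3)(0) + (-3)(-1) + (2)(0) + 0 = 5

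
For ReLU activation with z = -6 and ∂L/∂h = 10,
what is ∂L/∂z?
∂L/∂z = 0

h = ReLU(-6) = 0
Since z < 0: ∂h/∂z = 0
∂L/∂z = ∂L/∂h · ∂h/∂z = 10 × 0 = 0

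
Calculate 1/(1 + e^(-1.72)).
0.8481

sigmoid(1.72) = 1/(1 + e^(-1.72)) = 1/(1 + 0.1791) = 0.8481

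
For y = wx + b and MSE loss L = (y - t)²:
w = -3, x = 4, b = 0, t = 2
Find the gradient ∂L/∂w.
∂L/∂w = -112

y = wx + b = (-3)(4) + 0 = -12
∂L/∂y = 2(y - t) = 2(-12 - 2) = -28
∂y/∂w = x = 4
∂L/∂w = ∂L/∂y · ∂y/∂w = -28 × 4 = -112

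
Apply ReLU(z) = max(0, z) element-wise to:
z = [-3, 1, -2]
h = [0, 1, 0]

ReLU applied element-wise: max(0,-3)=0, max(0,1)=1, max(0,-2)=0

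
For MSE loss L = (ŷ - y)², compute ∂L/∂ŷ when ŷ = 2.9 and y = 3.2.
∂L/∂ŷ = -0.6

∂L/∂ŷ = 2(ŷ - y) = 2(2.9 - 3.2) = 2(-0.3) = -0.6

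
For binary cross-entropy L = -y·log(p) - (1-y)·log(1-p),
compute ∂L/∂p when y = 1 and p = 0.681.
∂L/∂p = -1.468

∂L/∂p = -y/p + (1-y)/(1-p) = -1/0.681 + 0 = -1.468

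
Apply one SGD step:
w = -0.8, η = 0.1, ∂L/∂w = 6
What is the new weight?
w_new = -1.4

w_new = w - η·∂L/∂w = -0.8 - 0.1×(6) = -0.8 - (0.6) = -1.4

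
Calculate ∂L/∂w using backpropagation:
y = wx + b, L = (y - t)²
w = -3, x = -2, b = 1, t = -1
∂L/∂w = -32

y = wx + b = (-3)(-2) + 1 = 7
∂L/∂y = 2(y - t) = 2(7 - -1) = 16
∂y/∂w = x = -2
∂L/∂w = ∂L/∂y · ∂y/∂w = 16 × -2 = -32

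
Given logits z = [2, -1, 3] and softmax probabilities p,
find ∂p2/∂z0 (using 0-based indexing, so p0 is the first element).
∂p2/∂z0 = -0.1915

p = softmax(z) = [0.2654, 0.01321, 0.7214]
p2 = 0.7214, p0 = 0.2654

∂p2/∂z0 = -p2 × p0 = -0.7214 × 0.2654 = -0.1915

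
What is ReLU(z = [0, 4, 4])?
h = [0, 4, 4]

ReLU applied element-wise: max(0,0)=0, max(0,4)=4, max(0,4)=4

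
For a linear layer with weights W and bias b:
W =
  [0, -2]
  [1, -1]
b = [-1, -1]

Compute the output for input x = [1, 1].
y = [-3, -1]

Wx = [0×1 + -2×1, 1×1 + -1×1]
   = [-2, 0]
y = Wx + b = [-2 + -1, 0 + -1] = [-3, -1]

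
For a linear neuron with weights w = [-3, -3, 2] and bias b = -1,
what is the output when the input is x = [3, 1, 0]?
y = -13

y = (-3)(3) + (-3)(1) + (2)(0) + -1 = -13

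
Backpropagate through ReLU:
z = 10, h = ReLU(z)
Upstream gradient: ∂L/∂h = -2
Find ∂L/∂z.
∂L/∂z = -2

h = ReLU(10) = 10
Since z > 0: ∂h/∂z = 1
∂L/∂z = ∂L/∂h · ∂h/∂z = -2 × 1 = -2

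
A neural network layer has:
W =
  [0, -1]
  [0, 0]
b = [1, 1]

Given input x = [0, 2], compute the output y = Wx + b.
y = [-1, 1]

Wx = [0×0 + -1×2, 0×0 + 0×2]
   = [-2, 0]
y = Wx + b = [-2 + 1, 0 + 1] = [-1, 1]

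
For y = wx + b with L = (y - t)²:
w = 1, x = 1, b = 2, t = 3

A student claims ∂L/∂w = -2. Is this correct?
Incorrect

y = (1)(1) + 2 = 3
∂L/∂y = 2(y - t) = 2(3 - 3) = 0
∂y/∂w = x = 1
∂L/∂w = 0 × 1 = 0

Claimed value: -2
Incorrect: The correct gradient is 0.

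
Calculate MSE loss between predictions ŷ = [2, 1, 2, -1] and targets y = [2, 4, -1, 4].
MSE = 10.75

MSE = (1/4)((2-2)² + (1-4)² + (2--1)² + (-1-4)²) = (1/4)(0 + 9 + 9 + 25) = 10.75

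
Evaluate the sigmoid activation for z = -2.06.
0.113

sigmoid(-2.06) = 1/(1 + e^(2.06)) = 1/(1 + 7.846) = 0.113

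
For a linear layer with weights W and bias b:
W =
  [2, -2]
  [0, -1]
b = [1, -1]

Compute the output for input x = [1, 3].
y = [-3, -4]

Wx = [2×1 + -2×3, 0×1 + -1×3]
   = [-4, -3]
y = Wx + b = [-4 + 1, -3 + -1] = [-3, -4]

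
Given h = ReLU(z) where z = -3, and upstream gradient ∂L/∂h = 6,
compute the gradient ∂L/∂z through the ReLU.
∂L/∂z = 0

h = ReLU(-3) = 0
Since z < 0: ∂h/∂z = 0
∂L/∂z = ∂L/∂h · ∂h/∂z = 6 × 0 = 0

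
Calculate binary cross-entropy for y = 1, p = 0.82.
L = 0.1985

L = -1·log(0.82) - 0·log(0.18) = -log(0.82) = 0.1985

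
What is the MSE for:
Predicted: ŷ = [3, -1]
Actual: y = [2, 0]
MSE = 1

MSE = (1/2)((3-2)² + (-1-0)²) = (1/2)(1 + 1) = 1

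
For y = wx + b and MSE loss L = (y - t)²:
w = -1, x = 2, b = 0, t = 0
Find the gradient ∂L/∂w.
∂L/∂w = -8

y = wx + b = (-1)(2) + 0 = -2
∂L/∂y = 2(y - t) = 2(-2 - 0) = -4
∂y/∂w = x = 2
∂L/∂w = ∂L/∂y · ∂y/∂w = -4 × 2 = -8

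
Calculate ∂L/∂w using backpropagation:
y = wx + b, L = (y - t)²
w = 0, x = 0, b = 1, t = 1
∂L/∂w = 0

y = wx + b = (0)(0) + 1 = 1
∂L/∂y = 2(y - t) = 2(1 - 1) = 0
∂y/∂w = x = 0
∂L/∂w = ∂L/∂y · ∂y/∂w = 0 × 0 = 0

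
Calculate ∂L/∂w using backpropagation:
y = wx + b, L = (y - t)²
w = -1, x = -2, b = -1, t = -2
∂L/∂w = -12

y = wx + b = (-1)(-2) + -1 = 1
∂L/∂y = 2(y - t) = 2(1 - -2) = 6
∂y/∂w = x = -2
∂L/∂w = ∂L/∂y · ∂y/∂w = 6 × -2 = -12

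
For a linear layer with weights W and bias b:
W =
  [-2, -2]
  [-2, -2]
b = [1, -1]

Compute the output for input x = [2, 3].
y = [-9, -11]

Wx = [-2×2 + -2×3, -2×2 + -2×3]
   = [-10, -10]
y = Wx + b = [-10 + 1, -10 + -1] = [-9, -11]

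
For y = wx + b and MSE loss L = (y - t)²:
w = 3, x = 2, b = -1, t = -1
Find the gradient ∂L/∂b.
∂L/∂b = 12

y = wx + b = (3)(2) + -1 = 5
∂L/∂y = 2(y - t) = 2(5 - -1) = 12
∂y/∂b = 1
∂L/∂b = ∂L/∂y · ∂y/∂b = 12 × 1 = 12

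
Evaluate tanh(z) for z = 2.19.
0.9753

tanh(2.19) = (e^(2.19) - e^(-2.19))/(e^(2.19) + e^(-2.19)) = 0.9753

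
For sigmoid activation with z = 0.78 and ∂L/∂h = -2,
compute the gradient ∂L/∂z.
∂L/∂z = -0.431

σ(0.78) = 0.6857
σ'(0.78) = σ(0.78)(1 - σ(0.78)) = 0.6857 × 0.3143 = 0.2155
∂L/∂z = ∂L/∂h · σ'(z) = -2 × 0.2155 = -0.431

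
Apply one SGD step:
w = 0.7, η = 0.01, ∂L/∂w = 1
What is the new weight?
w_new = 0.69

w_new = w - η·∂L/∂w = 0.7 - 0.01×(1) = 0.7 - (0.01) = 0.69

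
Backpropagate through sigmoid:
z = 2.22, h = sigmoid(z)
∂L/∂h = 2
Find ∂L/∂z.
∂L/∂z = 0.1767

σ(2.22) = 0.902
σ'(2.22) = σ(2.22)(1 - σ(2.22)) = 0.902 × 0.09797 = 0.08837
∂L/∂z = ∂L/∂h · σ'(z) = 2 × 0.08837 = 0.1767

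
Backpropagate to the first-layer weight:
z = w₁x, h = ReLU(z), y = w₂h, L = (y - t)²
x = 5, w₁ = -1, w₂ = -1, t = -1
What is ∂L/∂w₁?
∂L/∂w₁ = 0

Forward pass:
z = w₁x = -1×5 = -5
h = ReLU(-5) = 0
y = w₂h = -1×0 = 0

Backward pass:
∂L/∂y = 2(y - t) = 2(0 - -1) = 2
∂y/∂h = w₂ = -1
∂h/∂z = 0 (ReLU derivative)
∂z/∂w₁ = x = 5

∂L/∂w₁ = 2 × -1 × 0 × 5 = 0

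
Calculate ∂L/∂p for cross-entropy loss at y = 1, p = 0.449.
∂L/∂p = -2.227

∂L/∂p = -y/p + (1-y)/(1-p) = -1/0.449 + 0 = -2.227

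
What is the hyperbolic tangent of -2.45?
-0.9852

tanh(-2.45) = (e^(-2.45) - e^(2.45))/(e^(-2.45) + e^(2.45)) = -0.9852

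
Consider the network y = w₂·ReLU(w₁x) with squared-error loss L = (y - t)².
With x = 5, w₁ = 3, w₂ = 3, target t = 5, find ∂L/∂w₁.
∂L/∂w₁ = 1200

Forward pass:
z = w₁x = 3×5 = 15
h = ReLU(15) = 15
y = w₂h = 3×15 = 45

Backward pass:
∂L/∂y = 2(y - t) = 2(45 - 5) = 80
∂y/∂h = w₂ = 3
∂h/∂z = 1 (ReLU derivative)
∂z/∂w₁ = x = 5

∂L/∂w₁ = 80 × 3 × 1 × 5 = 1200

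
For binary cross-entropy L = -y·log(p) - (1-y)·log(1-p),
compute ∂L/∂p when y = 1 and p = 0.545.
∂L/∂p = -1.835

∂L/∂p = -y/p + (1-y)/(1-p) = -1/0.545 + 0 = -1.835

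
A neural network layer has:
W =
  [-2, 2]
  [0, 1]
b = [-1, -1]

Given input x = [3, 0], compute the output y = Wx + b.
y = [-7, -1]

Wx = [-2×3 + 2×0, 0×3 + 1×0]
   = [-6, 0]
y = Wx + b = [-6 + -1, 0 + -1] = [-7, -1]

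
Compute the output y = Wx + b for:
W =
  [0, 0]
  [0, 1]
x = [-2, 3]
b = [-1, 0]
y = [-1, 3]

Wx = [0×-2 + 0×3, 0×-2 + 1×3]
   = [0, 3]
y = Wx + b = [0 + -1, 3 + 0] = [-1, 3]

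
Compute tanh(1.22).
0.8397

tanh(1.22) = (e^(1.22) - e^(-1.22))/(e^(1.22) + e^(-1.22)) = 0.8397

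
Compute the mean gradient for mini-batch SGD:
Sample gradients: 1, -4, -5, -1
Average gradient = -2.25

Average = (1/4)(1 + -4 + -5 + -1) = -9/4 = -2.25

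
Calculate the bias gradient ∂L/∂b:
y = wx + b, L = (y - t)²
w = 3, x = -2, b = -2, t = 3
∂L/∂b = -22

y = wx + b = (3)(-2) + -2 = -8
∂L/∂y = 2(y - t) = 2(-8 - 3) = -22
∂y/∂b = 1
∂L/∂b = ∂L/∂y · ∂y/∂b = -22 × 1 = -22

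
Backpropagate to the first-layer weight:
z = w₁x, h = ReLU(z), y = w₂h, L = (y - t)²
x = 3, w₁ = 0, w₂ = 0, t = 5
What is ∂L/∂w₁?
∂L/∂w₁ = 0

Forward pass:
z = w₁x = 0×3 = 0
h = ReLU(0) = 0
y = w₂h = 0×0 = 0

Backward pass:
∂L/∂y = 2(y - t) = 2(0 - 5) = -10
∂y/∂h = w₂ = 0
∂h/∂z = 0 (ReLU derivative)
∂z/∂w₁ = x = 3

∂L/∂w₁ = -10 × 0 × 0 × 3 = 0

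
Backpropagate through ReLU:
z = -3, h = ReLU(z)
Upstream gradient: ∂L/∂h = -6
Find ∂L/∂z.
∂L/∂z = 0

h = ReLU(-3) = 0
Since z < 0: ∂h/∂z = 0
∂L/∂z = ∂L/∂h · ∂h/∂z = -6 × 0 = 0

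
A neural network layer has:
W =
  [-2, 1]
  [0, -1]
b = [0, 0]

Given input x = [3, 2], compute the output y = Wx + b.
y = [-4, -2]

Wx = [-2×3 + 1×2, 0×3 + -1×2]
   = [-4, -2]
y = Wx + b = [-4 + 0, -2 + 0] = [-4, -2]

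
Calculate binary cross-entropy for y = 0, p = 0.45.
L = 0.5978

L = -0·log(0.45) - 1·log(0.55) = -log(0.55) = 0.5978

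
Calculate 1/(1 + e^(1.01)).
0.267

sigmoid(-1.01) = 1/(1 + e^(1.01)) = 1/(1 + 2.746) = 0.267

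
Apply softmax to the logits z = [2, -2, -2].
p = [0.9647, 0.0177, 0.0177]

exp(z) = [7.389, 0.1353, 0.1353]
Sum = 7.66
p = [0.9647, 0.0177, 0.0177]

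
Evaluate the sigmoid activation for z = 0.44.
0.6083

sigmoid(0.44) = 1/(1 + e^(-0.44)) = 1/(1 + 0.644) = 0.6083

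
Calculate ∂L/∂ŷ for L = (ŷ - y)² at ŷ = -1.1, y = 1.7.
∂L/∂ŷ = -5.6

∂L/∂ŷ = 2(ŷ - y) = 2(-1.1 - 1.7) = 2(-2.8) = -5.6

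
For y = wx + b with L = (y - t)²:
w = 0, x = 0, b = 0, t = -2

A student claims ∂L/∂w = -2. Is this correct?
Incorrect

y = (0)(0) + 0 = 0
∂L/∂y = 2(y - t) = 2(0 - -2) = 4
∂y/∂w = x = 0
∂L/∂w = 4 × 0 = 0

Claimed value: -2
Incorrect: The correct gradient is 0.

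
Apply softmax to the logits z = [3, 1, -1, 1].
p = [0.7758, 0.105, 0.0142, 0.105]

exp(z) = [20.09, 2.718, 0.3679, 2.718]
Sum = 25.89
p = [0.7758, 0.105, 0.0142, 0.105]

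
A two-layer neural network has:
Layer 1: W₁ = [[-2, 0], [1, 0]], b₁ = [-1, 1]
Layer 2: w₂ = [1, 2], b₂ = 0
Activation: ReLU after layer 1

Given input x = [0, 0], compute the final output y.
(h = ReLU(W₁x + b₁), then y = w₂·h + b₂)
y = 2

Layer 1 pre-activation: z₁ = [-1, 1]
After ReLU: h = [0, 1]
Layer 2 output: y = 1×0 + 2×1 + 0 = 2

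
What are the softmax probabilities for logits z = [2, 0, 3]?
p = [0.2595, 0.0351, 0.7054]

exp(z) = [7.389, 1, 20.09]
Sum = 28.47
p = [0.2595, 0.0351, 0.7054]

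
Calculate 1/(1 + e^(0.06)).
0.485

sigmoid(-0.06) = 1/(1 + e^(0.06)) = 1/(1 + 1.062) = 0.485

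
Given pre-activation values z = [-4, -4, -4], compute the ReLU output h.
h = [0, 0, 0]

ReLU applied element-wise: max(0,-4)=0, max(0,-4)=0, max(0,-4)=0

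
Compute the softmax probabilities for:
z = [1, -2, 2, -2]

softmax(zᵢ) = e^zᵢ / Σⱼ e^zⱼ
p = [0.2619, 0.013, 0.712, 0.013]

exp(z) = [2.718, 0.1353, 7.389, 0.1353]
Sum = 10.38
p = [0.2619, 0.013, 0.712, 0.013]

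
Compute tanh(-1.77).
-0.9436

tanh(-1.77) = (e^(-1.77) - e^(1.77))/(e^(-1.77) + e^(1.77)) = -0.9436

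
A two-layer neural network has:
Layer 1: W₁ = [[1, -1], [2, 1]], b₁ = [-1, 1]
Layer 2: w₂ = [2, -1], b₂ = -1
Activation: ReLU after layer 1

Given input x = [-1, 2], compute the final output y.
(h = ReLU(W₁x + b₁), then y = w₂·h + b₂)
y = -2

Layer 1 pre-activation: z₁ = [-4, 1]
After ReLU: h = [0, 1]
Layer 2 output: y = 2×0 + -1×1 + -1 = -2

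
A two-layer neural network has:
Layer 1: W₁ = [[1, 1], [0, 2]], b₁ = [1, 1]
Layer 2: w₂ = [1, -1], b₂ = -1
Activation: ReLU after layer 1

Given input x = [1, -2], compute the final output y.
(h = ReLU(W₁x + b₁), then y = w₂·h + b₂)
y = -1

Layer 1 pre-activation: z₁ = [0, -3]
After ReLU: h = [0, 0]
Layer 2 output: y = 1×0 + -1×0 + -1 = -1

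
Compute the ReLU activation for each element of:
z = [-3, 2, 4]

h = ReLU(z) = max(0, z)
h = [0, 2, 4]

ReLU applied element-wise: max(0,-3)=0, max(0,2)=2, max(0,4)=4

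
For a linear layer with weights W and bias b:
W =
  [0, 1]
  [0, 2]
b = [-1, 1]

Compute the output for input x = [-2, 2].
y = [1, 5]

Wx = [0×-2 + 1×2, 0×-2 + 2×2]
   = [2, 4]
y = Wx + b = [2 + -1, 4 + 1] = [1, 5]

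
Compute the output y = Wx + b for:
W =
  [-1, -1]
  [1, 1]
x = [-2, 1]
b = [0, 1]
y = [1, 0]

Wx = [-1×-2 + -1×1, 1×-2 + 1×1]
   = [1, -1]
y = Wx + b = [1 + 0, -1 + 1] = [1, 0]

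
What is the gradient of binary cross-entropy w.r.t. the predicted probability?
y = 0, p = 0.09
∂L/∂p = 1.099

∂L/∂p = -y/p + (1-y)/(1-p) = 0 + 1/0.91 = 1.099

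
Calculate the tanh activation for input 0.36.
0.3452

tanh(0.36) = (e^(0.36) - e^(-0.36))/(e^(0.36) + e^(-0.36)) = 0.3452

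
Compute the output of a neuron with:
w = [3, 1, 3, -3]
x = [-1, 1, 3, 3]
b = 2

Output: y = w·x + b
y = 0

y = (3)(-1) + (1)(1) + (3)(3) + (-3)(3) + 2 = 0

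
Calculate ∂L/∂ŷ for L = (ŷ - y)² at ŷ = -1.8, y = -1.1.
∂L/∂ŷ = -1.4

∂L/∂ŷ = 2(ŷ - y) = 2(-1.8 - -1.1) = 2(-0.7) = -1.4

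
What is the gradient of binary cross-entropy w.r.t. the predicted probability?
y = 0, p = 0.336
∂L/∂p = 1.506

∂L/∂p = -y/p + (1-y)/(1-p) = 0 + 1/0.664 = 1.506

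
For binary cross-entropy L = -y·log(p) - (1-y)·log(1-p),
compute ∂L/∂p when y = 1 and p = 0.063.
∂L/∂p = -15.87

∂L/∂p = -y/p + (1-y)/(1-p) = -1/0.063 + 0 = -15.87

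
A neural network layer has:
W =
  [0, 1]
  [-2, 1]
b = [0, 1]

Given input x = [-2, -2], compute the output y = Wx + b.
y = [-2, 3]

Wx = [0×-2 + 1×-2, -2×-2 + 1×-2]
   = [-2, 2]
y = Wx + b = [-2 + 0, 2 + 1] = [-2, 3]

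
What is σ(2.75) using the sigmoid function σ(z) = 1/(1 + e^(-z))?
0.9399

sigmoid(2.75) = 1/(1 + e^(-2.75)) = 1/(1 + 0.06393) = 0.9399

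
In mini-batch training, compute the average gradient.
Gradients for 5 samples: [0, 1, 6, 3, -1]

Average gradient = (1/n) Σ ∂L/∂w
Average gradient = 1.8

Average = (1/5)(0 + 1 + 6 + 3 + -1) = 9/5 = 1.8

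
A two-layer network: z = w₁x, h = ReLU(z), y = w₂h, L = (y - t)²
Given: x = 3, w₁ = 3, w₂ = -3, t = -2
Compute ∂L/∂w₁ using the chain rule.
∂L/∂w₁ = 450

Forward pass:
z = w₁x = 3×3 = 9
h = ReLU(9) = 9
y = w₂h = -3×9 = -27

Backward pass:
∂L/∂y = 2(y - t) = 2(-27 - -2) = -50
∂y/∂h = w₂ = -3
∂h/∂z = 1 (ReLU derivative)
∂z/∂w₁ = x = 3

∂L/∂w₁ = -50 × -3 × 1 × 3 = 450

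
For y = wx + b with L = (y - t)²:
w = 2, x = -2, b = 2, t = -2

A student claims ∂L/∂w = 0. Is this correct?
Correct

y = (2)(-2) + 2 = -2
∂L/∂y = 2(y - t) = 2(-2 - -2) = 0
∂y/∂w = x = -2
∂L/∂w = 0 × -2 = 0

Claimed value: 0
Correct: The correct gradient is 0.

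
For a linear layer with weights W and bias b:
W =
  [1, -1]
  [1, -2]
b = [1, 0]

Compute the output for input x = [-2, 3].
y = [-4, -8]

Wx = [1×-2 + -1×3, 1×-2 + -2×3]
   = [-5, -8]
y = Wx + b = [-5 + 1, -8 + 0] = [-4, -8]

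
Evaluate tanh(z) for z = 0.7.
0.6044

tanh(0.7) = (e^(0.7) - e^(-0.7))/(e^(0.7) + e^(-0.7)) = 0.6044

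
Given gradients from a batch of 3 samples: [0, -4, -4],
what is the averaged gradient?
Average gradient = -2.667

Average = (1/3)(0 + -4 + -4) = -8/3 = -2.667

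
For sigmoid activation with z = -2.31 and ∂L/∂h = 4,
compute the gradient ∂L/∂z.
∂L/∂z = 0.3286

σ(-2.31) = 0.0903
σ'(-2.31) = σ(-2.31)(1 - σ(-2.31)) = 0.0903 × 0.9097 = 0.08214
∂L/∂z = ∂L/∂h · σ'(z) = 4 × 0.08214 = 0.3286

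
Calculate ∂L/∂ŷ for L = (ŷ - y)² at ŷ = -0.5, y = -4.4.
∂L/∂ŷ = 7.8

∂L/∂ŷ = 2(ŷ - y) = 2(-0.5 - -4.4) = 2(3.9) = 7.8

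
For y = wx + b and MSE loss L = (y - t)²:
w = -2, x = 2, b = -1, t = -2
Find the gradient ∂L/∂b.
∂L/∂b = -6

y = wx + b = (-2)(2) + -1 = -5
∂L/∂y = 2(y - t) = 2(-5 - -2) = -6
∂y/∂b = 1
∂L/∂b = ∂L/∂y · ∂y/∂b = -6 × 1 = -6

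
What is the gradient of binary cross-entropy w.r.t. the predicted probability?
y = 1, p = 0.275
∂L/∂p = -3.636

∂L/∂p = -y/p + (1-y)/(1-p) = -1/0.275 + 0 = -3.636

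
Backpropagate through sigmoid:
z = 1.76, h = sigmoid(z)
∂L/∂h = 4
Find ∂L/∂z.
∂L/∂z = 0.501

σ(1.76) = 0.8532
σ'(1.76) = σ(1.76)(1 - σ(1.76)) = 0.8532 × 0.1468 = 0.1252
∂L/∂z = ∂L/∂h · σ'(z) = 4 × 0.1252 = 0.501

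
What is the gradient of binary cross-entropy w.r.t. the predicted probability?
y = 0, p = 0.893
∂L/∂p = 9.346

∂L/∂p = -y/p + (1-y)/(1-p) = 0 + 1/0.107 = 9.346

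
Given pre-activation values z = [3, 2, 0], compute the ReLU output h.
h = [3, 2, 0]

ReLU applied element-wise: max(0,3)=3, max(0,2)=2, max(0,0)=0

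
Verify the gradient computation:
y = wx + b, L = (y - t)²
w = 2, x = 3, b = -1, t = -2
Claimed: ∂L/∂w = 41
Incorrect

y = (2)(3) + -1 = 5
∂L/∂y = 2(y - t) = 2(5 - -2) = 14
∂y/∂w = x = 3
∂L/∂w = 14 × 3 = 42

Claimed value: 41
Incorrect: The correct gradient is 42.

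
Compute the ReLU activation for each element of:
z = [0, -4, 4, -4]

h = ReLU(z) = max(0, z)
h = [0, 0, 4, 0]

ReLU applied element-wise: max(0,0)=0, max(0,-4)=0, max(0,4)=4, max(0,-4)=0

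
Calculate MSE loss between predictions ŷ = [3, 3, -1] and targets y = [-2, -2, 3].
MSE = 22

MSE = (1/3)((3--2)² + (3--2)² + (-1-3)²) = (1/3)(25 + 25 + 16) = 22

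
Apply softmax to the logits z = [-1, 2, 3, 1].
p = [0.012, 0.2418, 0.6572, 0.0889]

exp(z) = [0.3679, 7.389, 20.09, 2.718]
Sum = 30.56
p = [0.012, 0.2418, 0.6572, 0.0889]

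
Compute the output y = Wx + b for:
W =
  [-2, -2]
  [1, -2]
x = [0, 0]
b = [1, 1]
y = [1, 1]

Wx = [-2×0 + -2×0, 1×0 + -2×0]
   = [0, 0]
y = Wx + b = [0 + 1, 0 + 1] = [1, 1]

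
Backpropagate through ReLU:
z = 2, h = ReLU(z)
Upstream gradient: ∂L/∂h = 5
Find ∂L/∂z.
∂L/∂z = 5

h = ReLU(2) = 2
Since z > 0: ∂h/∂z = 1
∂L/∂z = ∂L/∂h · ∂h/∂z = 5 × 1 = 5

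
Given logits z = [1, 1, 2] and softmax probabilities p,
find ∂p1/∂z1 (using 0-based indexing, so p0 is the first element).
∂p1/∂z1 = 0.167

p = softmax(z) = [0.2119, 0.2119, 0.5761]
p1 = 0.2119

∂p1/∂z1 = p1(1 - p1) = 0.2119 × (1 - 0.2119) = 0.167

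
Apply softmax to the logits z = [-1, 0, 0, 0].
p = [0.1092, 0.2969, 0.2969, 0.2969]

exp(z) = [0.3679, 1, 1, 1]
Sum = 3.368
p = [0.1092, 0.2969, 0.2969, 0.2969]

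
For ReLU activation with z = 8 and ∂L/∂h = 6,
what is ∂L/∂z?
∂L/∂z = 6

h = ReLU(8) = 8
Since z > 0: ∂h/∂z = 1
∂L/∂z = ∂L/∂h · ∂h/∂z = 6 × 1 = 6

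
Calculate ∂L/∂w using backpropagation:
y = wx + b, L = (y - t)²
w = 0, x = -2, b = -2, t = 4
∂L/∂w = 24

y = wx + b = (0)(-2) + -2 = -2
∂L/∂y = 2(y - t) = 2(-2 - 4) = -12
∂y/∂w = x = -2
∂L/∂w = ∂L/∂y · ∂y/∂w = -12 × -2 = 24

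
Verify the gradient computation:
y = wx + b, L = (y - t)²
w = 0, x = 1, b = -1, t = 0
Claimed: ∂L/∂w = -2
Correct

y = (0)(1) + -1 = -1
∂L/∂y = 2(y - t) = 2(-1 - 0) = -2
∂y/∂w = x = 1
∂L/∂w = -2 × 1 = -2

Claimed value: -2
Correct: The correct gradient is -2.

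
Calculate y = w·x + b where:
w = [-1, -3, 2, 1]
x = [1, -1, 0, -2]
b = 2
y = 2

y = (-1)(1) + (-3)(-1) + (2)(0) + (1)(-2) + 2 = 2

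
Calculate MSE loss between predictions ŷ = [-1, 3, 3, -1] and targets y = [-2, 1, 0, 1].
MSE = 4.5

MSE = (1/4)((-1--2)² + (3-1)² + (3-0)² + (-1-1)²) = (1/4)(1 + 4 + 9 + 4) = 4.5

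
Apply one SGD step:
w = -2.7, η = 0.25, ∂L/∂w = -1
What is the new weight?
w_new = -2.45

w_new = w - η·∂L/∂w = -2.7 - 0.25×(-1) = -2.7 - (-0.25) = -2.45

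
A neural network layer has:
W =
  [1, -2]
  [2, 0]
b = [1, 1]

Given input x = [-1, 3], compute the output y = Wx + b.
y = [-6, -1]

Wx = [1×-1 + -2×3, 2×-1 + 0×3]
   = [-7, -2]
y = Wx + b = [-7 + 1, -2 + 1] = [-6, -1]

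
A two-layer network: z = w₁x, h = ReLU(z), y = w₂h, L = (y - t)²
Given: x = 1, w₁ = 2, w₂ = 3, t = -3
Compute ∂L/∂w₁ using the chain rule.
∂L/∂w₁ = 54

Forward pass:
z = w₁x = 2×1 = 2
h = ReLU(2) = 2
y = w₂h = 3×2 = 6

Backward pass:
∂L/∂y = 2(y - t) = 2(6 - -3) = 18
∂y/∂h = w₂ = 3
∂h/∂z = 1 (ReLU derivative)
∂z/∂w₁ = x = 1

∂L/∂w₁ = 18 × 3 × 1 × 1 = 54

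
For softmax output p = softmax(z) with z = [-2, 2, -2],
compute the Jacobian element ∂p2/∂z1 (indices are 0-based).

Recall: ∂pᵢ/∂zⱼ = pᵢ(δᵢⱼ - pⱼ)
∂p2/∂z1 = -0.01704

p = softmax(z) = [0.01767, 0.9647, 0.01767]
p2 = 0.01767, p1 = 0.9647

∂p2/∂z1 = -p2 × p1 = -0.01767 × 0.9647 = -0.01704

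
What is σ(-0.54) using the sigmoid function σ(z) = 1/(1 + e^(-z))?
0.3682

sigmoid(-0.54) = 1/(1 + e^(0.54)) = 1/(1 + 1.716) = 0.3682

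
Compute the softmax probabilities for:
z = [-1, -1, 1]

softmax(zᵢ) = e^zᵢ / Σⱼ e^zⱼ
p = [0.1065, 0.1065, 0.787]

exp(z) = [0.3679, 0.3679, 2.718]
Sum = 3.454
p = [0.1065, 0.1065, 0.787]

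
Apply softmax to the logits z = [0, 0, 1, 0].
p = [0.1749, 0.1749, 0.4754, 0.1749]

exp(z) = [1, 1, 2.718, 1]
Sum = 5.718
p = [0.1749, 0.1749, 0.4754, 0.1749]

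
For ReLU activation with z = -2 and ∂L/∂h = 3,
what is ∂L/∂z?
∂L/∂z = 0

h = ReLU(-2) = 0
Since z < 0: ∂h/∂z = 0
∂L/∂z = ∂L/∂h · ∂h/∂z = 3 × 0 = 0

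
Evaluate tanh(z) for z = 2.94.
0.9944

tanh(2.94) = (e^(2.94) - e^(-2.94))/(e^(2.94) + e^(-2.94)) = 0.9944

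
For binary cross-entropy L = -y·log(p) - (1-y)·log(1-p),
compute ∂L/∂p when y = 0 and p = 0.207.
∂L/∂p = 1.261

∂L/∂p = -y/p + (1-y)/(1-p) = 0 + 1/0.793 = 1.261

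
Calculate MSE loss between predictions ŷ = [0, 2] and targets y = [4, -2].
MSE = 16

MSE = (1/2)((0-4)² + (2--2)²) = (1/2)(16 + 16) = 16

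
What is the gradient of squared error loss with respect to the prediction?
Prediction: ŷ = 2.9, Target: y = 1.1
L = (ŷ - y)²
∂L/∂ŷ = 3.6

∂L/∂ŷ = 2(ŷ - y) = 2(2.9 - 1.1) = 2(1.8) = 3.6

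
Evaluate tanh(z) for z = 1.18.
0.8275

tanh(1.18) = (e^(1.18) - e^(-1.18))/(e^(1.18) + e^(-1.18)) = 0.8275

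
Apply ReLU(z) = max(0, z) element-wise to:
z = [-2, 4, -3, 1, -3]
h = [0, 4, 0, 1, 0]

ReLU applied element-wise: max(0,-2)=0, max(0,4)=4, max(0,-3)=0, max(0,1)=1, max(0,-3)=0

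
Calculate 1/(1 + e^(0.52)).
0.3729

sigmoid(-0.52) = 1/(1 + e^(0.52)) = 1/(1 + 1.682) = 0.3729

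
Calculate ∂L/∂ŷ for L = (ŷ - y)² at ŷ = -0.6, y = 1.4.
∂L/∂ŷ = -4.0

∂L/∂ŷ = 2(ŷ - y) = 2(-0.6 - 1.4) = 2(-2.0) = -4.0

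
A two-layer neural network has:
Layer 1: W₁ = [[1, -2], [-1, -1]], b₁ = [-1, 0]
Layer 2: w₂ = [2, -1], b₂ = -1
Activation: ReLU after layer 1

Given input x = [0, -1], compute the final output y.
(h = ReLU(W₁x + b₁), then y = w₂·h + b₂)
y = 0

Layer 1 pre-activation: z₁ = [1, 1]
After ReLU: h = [1, 1]
Layer 2 output: y = 2×1 + -1×1 + -1 = 0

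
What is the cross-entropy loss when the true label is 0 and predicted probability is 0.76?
L = 1.427

L = -0·log(0.76) - 1·log(0.24) = -log(0.24) = 1.427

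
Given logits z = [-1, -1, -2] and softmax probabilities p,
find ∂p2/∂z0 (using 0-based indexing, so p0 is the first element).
∂p2/∂z0 = -0.06561

p = softmax(z) = [0.4223, 0.4223, 0.1554]
p2 = 0.1554, p0 = 0.4223

∂p2/∂z0 = -p2 × p0 = -0.1554 × 0.4223 = -0.06561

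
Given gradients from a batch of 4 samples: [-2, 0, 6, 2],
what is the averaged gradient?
Average gradient = 1.5

Average = (1/4)(-2 + 0 + 6 + 2) = 6/4 = 1.5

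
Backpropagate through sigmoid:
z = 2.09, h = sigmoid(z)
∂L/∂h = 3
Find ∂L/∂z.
∂L/∂z = 0.2939

σ(2.09) = 0.8899
σ'(2.09) = σ(2.09)(1 - σ(2.09)) = 0.8899 × 0.1101 = 0.09796
∂L/∂z = ∂L/∂h · σ'(z) = 3 × 0.09796 = 0.2939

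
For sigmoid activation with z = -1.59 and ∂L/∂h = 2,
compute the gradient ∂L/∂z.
∂L/∂z = 0.2814

σ(-1.59) = 0.1694
σ'(-1.59) = σ(-1.59)(1 - σ(-1.59)) = 0.1694 × 0.8306 = 0.1407
∂L/∂z = ∂L/∂h · σ'(z) = 2 × 0.1407 = 0.2814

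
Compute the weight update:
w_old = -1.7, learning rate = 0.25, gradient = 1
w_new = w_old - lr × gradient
w_new = -1.95

w_new = w - η·∂L/∂w = -1.7 - 0.25×(1) = -1.7 - (0.25) = -1.95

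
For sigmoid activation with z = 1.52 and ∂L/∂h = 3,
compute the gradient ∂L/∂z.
∂L/∂z = 0.4418

σ(1.52) = 0.8205
σ'(1.52) = σ(1.52)(1 - σ(1.52)) = 0.8205 × 0.1795 = 0.1473
∂L/∂z = ∂L/∂h · σ'(z) = 3 × 0.1473 = 0.4418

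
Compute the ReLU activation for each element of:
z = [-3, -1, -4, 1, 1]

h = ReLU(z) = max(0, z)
h = [0, 0, 0, 1, 1]

ReLU applied element-wise: max(0,-3)=0, max(0,-1)=0, max(0,-4)=0, max(0,1)=1, max(0,1)=1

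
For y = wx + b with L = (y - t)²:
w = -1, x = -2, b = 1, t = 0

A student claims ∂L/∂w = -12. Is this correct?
Correct

y = (-1)(-2) + 1 = 3
∂L/∂y = 2(y - t) = 2(3 - 0) = 6
∂y/∂w = x = -2
∂L/∂w = 6 × -2 = -12

Claimed value: -12
Correct: The correct gradient is -12.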